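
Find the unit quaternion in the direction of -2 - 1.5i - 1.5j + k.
-0.6489 - 0.4867i - 0.4867j + 0.3244k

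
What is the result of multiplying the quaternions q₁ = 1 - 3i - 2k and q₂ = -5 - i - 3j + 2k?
-4 + 8i + 5j + 21k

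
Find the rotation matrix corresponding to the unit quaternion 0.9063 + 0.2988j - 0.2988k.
[[0.6429, 0.5416, 0.5416], [-0.5416, 0.8214, -0.1786], [-0.5416, -0.1786, 0.8214]]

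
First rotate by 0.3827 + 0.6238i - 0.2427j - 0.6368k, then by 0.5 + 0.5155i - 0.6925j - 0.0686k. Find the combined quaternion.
-0.342 + 0.9335i - 0.1009j - 0.0378k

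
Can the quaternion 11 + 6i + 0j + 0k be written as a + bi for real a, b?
Yes. The quaternion 11 + 6i has j- and k-coefficients y = z = 0, so it lies in the complex subalgebra spanned by 1 and i.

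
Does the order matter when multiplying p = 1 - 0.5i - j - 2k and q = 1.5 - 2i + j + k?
Yes: pq = 3.5 - 1.75i + 4j - 4.5k ≠ 3.5 - 3.75i - 5j + 0.5k = qp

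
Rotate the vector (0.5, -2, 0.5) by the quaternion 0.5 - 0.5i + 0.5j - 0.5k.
(0.5, -0.5, 2)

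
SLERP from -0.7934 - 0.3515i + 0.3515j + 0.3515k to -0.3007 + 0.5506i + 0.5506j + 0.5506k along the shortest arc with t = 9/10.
-0.3813 + 0.4738i + 0.5613j + 0.5613k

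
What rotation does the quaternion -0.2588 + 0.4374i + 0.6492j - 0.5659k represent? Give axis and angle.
axis = (0.4528, 0.6721, -0.5859), θ = 7π/6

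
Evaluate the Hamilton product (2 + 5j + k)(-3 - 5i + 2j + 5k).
-21 + 13i - 16j + 32k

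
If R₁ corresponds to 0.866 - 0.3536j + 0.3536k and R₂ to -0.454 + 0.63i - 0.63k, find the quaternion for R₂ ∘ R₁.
-0.1704 + 0.3228i - 0.0622j - 0.9289k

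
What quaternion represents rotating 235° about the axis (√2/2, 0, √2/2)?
-0.4617 + 0.6272i + 0.6272k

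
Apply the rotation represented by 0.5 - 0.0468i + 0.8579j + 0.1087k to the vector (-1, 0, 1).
(1.343, 0.205, 0.392)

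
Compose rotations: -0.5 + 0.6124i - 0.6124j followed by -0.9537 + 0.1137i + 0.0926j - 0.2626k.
0.4639 - 0.8017i + 0.3769j + 0.005k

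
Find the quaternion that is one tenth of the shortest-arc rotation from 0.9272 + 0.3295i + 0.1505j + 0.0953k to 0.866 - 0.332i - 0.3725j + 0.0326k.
0.9546 + 0.2664i + 0.0965j + 0.0917k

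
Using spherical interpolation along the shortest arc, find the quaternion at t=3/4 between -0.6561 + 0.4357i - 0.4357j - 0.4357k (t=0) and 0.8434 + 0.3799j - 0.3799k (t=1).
-0.8734 + 0.1274i - 0.4344j + 0.1795k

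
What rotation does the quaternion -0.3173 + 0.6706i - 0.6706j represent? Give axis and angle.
axis = (√2/2, -√2/2, 0), θ = 217°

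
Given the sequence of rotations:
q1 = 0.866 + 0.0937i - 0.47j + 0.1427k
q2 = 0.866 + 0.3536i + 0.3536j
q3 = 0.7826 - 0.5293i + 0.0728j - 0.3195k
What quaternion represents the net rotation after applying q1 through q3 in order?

q2 · q1 = 0.883 + 0.4378i - 0.1513j - 0.0757k
q3 · q2 · q1 = 0.9096 - 0.1786i - 0.2341j - 0.2932k
0.9096 - 0.1786i - 0.2341j - 0.2932k


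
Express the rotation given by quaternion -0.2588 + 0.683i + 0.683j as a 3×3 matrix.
[[0.067, 0.933, -0.3535], [0.933, 0.067, 0.3535], [0.3535, -0.3535, -0.866]]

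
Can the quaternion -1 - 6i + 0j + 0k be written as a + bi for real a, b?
Yes. The quaternion -1 - 6i has j- and k-coefficients y = z = 0, so it lies in the complex subalgebra spanned by 1 and i.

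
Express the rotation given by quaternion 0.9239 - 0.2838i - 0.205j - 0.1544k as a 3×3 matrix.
[[0.8683, 0.4017, -0.2912], [-0.1689, 0.7912, 0.5877], [0.4664, -0.4611, 0.7549]]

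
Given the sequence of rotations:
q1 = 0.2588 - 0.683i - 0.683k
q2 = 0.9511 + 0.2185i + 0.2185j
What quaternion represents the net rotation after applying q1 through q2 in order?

q2 · q1 = 0.3954 - 0.7423i + 0.2058j - 0.5004k
0.3954 - 0.7423i + 0.2058j - 0.5004k


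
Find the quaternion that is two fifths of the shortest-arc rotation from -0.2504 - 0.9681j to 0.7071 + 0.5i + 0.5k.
-0.5686 - 0.2686i - 0.7296j - 0.2686k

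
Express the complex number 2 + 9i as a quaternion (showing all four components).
2 + 9i + 0j + 0k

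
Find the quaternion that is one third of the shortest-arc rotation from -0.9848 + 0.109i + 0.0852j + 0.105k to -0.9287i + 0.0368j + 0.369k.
-0.8342 + 0.5415i + 0.0544j - 0.0895k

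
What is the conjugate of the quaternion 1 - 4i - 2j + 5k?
1 + 4i + 2j - 5k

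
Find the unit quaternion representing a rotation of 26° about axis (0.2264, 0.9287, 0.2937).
0.9744 + 0.0509i + 0.2089j + 0.0661k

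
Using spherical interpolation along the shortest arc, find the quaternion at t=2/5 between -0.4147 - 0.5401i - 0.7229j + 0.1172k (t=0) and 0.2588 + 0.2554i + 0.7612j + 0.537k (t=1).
-0.3767 - 0.4553i - 0.7911j - 0.158k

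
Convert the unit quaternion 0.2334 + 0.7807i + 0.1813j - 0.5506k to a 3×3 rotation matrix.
[[0.3279, 0.5401, -0.7751], [0.0261, -0.8253, -0.5641], [-0.9443, 0.1648, -0.2847]]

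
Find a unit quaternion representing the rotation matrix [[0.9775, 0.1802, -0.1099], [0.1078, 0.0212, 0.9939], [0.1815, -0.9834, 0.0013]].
0.7071 - 0.6991i - 0.103j - 0.0256k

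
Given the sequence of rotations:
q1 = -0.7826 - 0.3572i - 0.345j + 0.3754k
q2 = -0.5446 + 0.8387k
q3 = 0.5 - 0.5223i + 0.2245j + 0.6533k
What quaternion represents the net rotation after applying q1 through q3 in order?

q2 · q1 = 0.1114 + 0.4839i - 0.1117j - 0.8608k
q3 · q2 · q1 = 0.8959 + 0.0635i - 0.1643j - 0.4079k
0.8959 + 0.0635i - 0.1643j - 0.4079k


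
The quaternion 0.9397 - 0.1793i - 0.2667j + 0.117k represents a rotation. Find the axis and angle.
axis = (-0.5243, -0.7798, 0.3421), θ = 40°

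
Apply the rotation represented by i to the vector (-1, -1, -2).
(-1, 1, 2)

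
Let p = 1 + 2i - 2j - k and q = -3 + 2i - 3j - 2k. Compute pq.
-15 - 3i + 5j - k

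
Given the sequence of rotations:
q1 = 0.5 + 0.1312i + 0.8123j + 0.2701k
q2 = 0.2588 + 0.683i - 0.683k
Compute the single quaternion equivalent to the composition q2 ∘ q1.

q2 · q1 = 0.2243 + 0.9303i - 0.0639j + 0.2832k
0.2243 + 0.9303i - 0.0639j + 0.2832k


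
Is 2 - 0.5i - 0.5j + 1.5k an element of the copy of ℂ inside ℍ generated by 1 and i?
No. The quaternion 2 - 0.5i - 0.5j + 1.5k has j-coefficient y = -0.5 and k-coefficient z = 1.5, not both zero, so it does not lie in the complex subalgebra spanned by 1 and i.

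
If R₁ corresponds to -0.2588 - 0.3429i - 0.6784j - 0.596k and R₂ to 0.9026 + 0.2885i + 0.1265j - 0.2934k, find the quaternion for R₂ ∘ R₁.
-0.2237 - 0.6586i - 0.3725j - 0.6144k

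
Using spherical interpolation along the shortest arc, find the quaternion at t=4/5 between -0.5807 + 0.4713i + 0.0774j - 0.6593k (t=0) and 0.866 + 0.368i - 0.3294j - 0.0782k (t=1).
-0.9219 - 0.2035i + 0.313j - 0.1034k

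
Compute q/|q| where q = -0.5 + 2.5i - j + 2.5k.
-0.1348 + 0.6742i - 0.2697j + 0.6742k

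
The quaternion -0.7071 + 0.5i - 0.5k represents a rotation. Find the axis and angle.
axis = (√2/2, 0, -√2/2), θ = 3π/2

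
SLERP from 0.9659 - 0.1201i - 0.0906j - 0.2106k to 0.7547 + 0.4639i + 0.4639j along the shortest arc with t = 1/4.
0.9834 + 0.036i + 0.0595j - 0.1677k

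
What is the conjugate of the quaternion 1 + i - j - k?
1 - i + j + k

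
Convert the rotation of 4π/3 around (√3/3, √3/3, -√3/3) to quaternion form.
-0.5 + 0.5i + 0.5j - 0.5k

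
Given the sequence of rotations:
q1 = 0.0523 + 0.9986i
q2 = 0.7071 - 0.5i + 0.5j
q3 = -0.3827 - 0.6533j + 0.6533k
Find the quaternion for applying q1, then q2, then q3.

q2 · q1 = 0.5363 + 0.68i + 0.0261j - 0.4993k
q3 · q2 · q1 = 0.138 + 0.0489i + 0.0839j + 0.9857k
0.138 + 0.0489i + 0.0839j + 0.9857k


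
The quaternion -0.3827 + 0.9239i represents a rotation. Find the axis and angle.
axis = (1, 0, 0), θ = 5π/4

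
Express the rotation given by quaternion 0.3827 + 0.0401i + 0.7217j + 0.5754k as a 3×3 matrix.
[[-0.7039, -0.3825, 0.5985], [0.4983, 0.3346, 0.7998], [-0.5062, 0.8612, -0.0449]]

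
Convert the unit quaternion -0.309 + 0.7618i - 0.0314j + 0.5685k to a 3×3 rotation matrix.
[[0.3516, 0.3035, 0.8856], [-0.3992, -0.8071, 0.4351], [0.8468, -0.5065, -0.1627]]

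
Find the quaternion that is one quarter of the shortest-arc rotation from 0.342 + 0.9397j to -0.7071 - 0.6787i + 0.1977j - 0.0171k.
0.5725 + 0.2513i + 0.7804j + 0.0063k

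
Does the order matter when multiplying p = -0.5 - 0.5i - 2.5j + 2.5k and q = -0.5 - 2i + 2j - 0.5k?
Yes: pq = 5.5 - 2.5i - 5j - 7k ≠ 5.5 + 5i + 5.5j + 5k = qp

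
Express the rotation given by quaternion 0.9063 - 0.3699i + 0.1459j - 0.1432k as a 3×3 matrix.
[[0.9164, 0.1516, 0.3704], [-0.3675, 0.6853, 0.6287], [-0.1585, -0.7123, 0.6838]]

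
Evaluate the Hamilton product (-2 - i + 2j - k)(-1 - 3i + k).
9i + 2j + 5k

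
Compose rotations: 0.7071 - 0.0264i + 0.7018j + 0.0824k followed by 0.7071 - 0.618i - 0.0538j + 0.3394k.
0.4935 - 0.6983i + 0.5002j - 0.1369k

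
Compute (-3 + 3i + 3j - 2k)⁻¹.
-0.0968 - 0.0968i - 0.0968j + 0.0645k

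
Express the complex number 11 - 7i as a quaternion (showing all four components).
11 - 7i + 0j + 0k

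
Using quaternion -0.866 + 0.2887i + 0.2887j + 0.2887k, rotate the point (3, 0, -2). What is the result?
(2.666, -2.333, 0.667)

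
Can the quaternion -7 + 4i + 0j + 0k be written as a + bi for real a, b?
Yes. The quaternion -7 + 4i has j- and k-coefficients y = z = 0, so it lies in the complex subalgebra spanned by 1 and i.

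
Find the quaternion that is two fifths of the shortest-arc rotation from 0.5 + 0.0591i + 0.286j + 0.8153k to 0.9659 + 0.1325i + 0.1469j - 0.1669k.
0.8219 + 0.1061i + 0.272j + 0.4891k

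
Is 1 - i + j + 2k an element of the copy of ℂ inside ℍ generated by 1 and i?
No. The quaternion 1 - i + j + 2k has j-coefficient y = 1 and k-coefficient z = 2, not both zero, so it does not lie in the complex subalgebra spanned by 1 and i.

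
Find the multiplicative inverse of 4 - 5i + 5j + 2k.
0.0571 + 0.0714i - 0.0714j - 0.0286k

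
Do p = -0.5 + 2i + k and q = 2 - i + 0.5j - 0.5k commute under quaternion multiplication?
No: pq = 1.5 + 4i - 0.25j + 3.25k ≠ 1.5 + 5i - 0.25j + 1.25k = qp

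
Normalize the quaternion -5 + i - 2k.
-0.9129 + 0.1826i - 0.3651k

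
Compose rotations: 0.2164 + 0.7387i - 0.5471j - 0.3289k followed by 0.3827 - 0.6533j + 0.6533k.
-0.0597 + 0.855i + 0.1318j + 0.4981k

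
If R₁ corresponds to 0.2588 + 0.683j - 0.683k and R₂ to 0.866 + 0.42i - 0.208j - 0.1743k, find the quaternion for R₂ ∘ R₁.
0.2471 + 0.3698i + 0.8245j - 0.3497k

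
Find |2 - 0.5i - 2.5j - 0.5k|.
3.279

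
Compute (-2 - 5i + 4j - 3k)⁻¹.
-0.037 + 0.0926i - 0.0741j + 0.0556k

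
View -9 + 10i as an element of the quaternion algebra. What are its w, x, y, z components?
-9 + 10i + 0j + 0k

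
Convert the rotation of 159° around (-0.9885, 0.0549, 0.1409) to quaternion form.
0.1822 - 0.9719i + 0.054j + 0.1385k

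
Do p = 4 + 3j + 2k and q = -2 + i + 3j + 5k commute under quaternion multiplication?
No: pq = -27 + 13i + 8j + 13k ≠ -27 - 5i + 4j + 19k = qp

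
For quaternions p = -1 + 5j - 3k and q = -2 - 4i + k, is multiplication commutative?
No: pq = 5 + 9i + 2j + 25k ≠ 5 - i - 22j - 15k = qp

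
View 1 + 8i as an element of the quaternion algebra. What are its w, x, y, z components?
1 + 8i + 0j + 0k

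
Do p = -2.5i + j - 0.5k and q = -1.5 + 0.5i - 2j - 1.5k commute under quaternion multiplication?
No: pq = 2.5 + 1.25i - 5.5j + 5.25k ≠ 2.5 + 6.25i + 2.5j - 3.75k = qp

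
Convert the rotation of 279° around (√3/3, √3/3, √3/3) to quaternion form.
-0.7604 + 0.375i + 0.375j + 0.375k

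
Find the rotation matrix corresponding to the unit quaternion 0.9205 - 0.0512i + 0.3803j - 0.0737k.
[[0.6999, 0.0967, 0.7077], [-0.1746, 0.9839, 0.0382], [-0.6926, -0.1503, 0.7055]]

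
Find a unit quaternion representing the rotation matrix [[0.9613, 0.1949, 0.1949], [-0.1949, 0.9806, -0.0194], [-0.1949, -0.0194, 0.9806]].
0.9903 + 0.0984j - 0.0984k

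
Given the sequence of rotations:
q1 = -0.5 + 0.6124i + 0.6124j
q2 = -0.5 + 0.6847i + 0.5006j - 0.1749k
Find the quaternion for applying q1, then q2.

q2 · q1 = -0.4759 - 0.5414i - 0.6636j + 0.2002k
-0.4759 - 0.5414i - 0.6636j + 0.2002k


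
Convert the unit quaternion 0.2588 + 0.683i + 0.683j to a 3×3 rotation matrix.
[[0.067, 0.933, 0.3535], [0.933, 0.067, -0.3535], [-0.3535, 0.3535, -0.866]]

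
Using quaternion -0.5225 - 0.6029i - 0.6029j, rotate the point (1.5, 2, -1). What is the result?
(1.233, 2.267, 0.769)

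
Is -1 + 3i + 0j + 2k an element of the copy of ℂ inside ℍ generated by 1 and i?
No. The quaternion -1 + 3i + 2k has j-coefficient y = 0 and k-coefficient z = 2, not both zero, so it does not lie in the complex subalgebra spanned by 1 and i.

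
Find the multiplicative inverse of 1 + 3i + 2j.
0.0714 - 0.2143i - 0.1429j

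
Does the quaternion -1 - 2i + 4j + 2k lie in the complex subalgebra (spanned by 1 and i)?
No. The quaternion -1 - 2i + 4j + 2k has j-coefficient y = 4 and k-coefficient z = 2, not both zero, so it does not lie in the complex subalgebra spanned by 1 and i.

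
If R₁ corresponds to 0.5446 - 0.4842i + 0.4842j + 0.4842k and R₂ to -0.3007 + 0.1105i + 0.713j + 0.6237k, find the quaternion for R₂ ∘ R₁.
-0.7575 + 0.249i - 0.1128j + 0.5928k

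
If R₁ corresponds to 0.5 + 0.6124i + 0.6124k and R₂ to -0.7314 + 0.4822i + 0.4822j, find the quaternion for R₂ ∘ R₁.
-0.661 + 0.0885i - 0.0542j - 0.7432k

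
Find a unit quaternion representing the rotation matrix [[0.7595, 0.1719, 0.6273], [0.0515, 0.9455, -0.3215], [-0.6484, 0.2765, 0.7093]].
0.9239 + 0.1618i + 0.3452j - 0.0326k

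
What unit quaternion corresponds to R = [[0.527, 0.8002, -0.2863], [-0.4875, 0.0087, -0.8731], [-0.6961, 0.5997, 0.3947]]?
0.6947 + 0.53i + 0.1475j - 0.4634k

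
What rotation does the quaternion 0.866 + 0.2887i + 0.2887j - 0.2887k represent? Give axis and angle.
axis = (√3/3, √3/3, -√3/3), θ = π/3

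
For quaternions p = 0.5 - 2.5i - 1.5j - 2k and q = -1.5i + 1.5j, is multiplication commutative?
No: pq = -1.5 + 2.25i + 3.75j - 6k ≠ -1.5 - 3.75i - 2.25j + 6k = qp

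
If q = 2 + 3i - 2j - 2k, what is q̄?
2 - 3i + 2j + 2k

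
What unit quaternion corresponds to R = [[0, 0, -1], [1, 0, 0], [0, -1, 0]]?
0.5 - 0.5i - 0.5j + 0.5k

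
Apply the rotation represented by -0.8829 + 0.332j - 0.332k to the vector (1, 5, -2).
(-1.2, 4.925, -2.075)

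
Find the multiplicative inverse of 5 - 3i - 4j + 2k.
0.0926 + 0.0556i + 0.0741j - 0.037k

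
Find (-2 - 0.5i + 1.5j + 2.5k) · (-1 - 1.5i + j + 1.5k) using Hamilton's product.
-4 + 3.25i - 6.5j - 3.75k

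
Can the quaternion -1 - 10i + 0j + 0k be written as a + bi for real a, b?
Yes. The quaternion -1 - 10i has j- and k-coefficients y = z = 0, so it lies in the complex subalgebra spanned by 1 and i.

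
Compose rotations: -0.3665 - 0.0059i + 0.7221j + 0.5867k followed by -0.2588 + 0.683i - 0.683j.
0.5921 - 0.6495i - 0.3373j + 0.3373k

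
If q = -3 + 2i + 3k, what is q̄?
-3 - 2i - 3k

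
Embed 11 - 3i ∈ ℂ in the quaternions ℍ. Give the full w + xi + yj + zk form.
11 - 3i + 0j + 0k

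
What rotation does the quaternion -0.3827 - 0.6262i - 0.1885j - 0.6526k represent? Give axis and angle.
axis = (-0.6778, -0.204, -0.7064), θ = 5π/4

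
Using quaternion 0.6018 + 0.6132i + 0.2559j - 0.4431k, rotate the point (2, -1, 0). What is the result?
(0.106, -0.294, -2.214)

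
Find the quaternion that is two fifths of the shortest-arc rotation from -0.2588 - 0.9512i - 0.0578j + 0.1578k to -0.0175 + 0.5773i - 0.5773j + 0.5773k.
-0.1714 - 0.9405i + 0.2393j - 0.1698k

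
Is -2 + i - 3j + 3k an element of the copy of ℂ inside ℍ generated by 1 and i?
No. The quaternion -2 + i - 3j + 3k has j-coefficient y = -3 and k-coefficient z = 3, not both zero, so it does not lie in the complex subalgebra spanned by 1 and i.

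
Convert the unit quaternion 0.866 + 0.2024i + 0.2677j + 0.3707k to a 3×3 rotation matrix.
[[0.5818, -0.5337, 0.6137], [0.7504, 0.6432, -0.1521], [-0.3136, 0.549, 0.7747]]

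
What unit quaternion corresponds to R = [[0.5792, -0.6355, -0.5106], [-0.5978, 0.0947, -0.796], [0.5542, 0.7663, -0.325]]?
0.5807 + 0.6726i - 0.4584j + 0.0162k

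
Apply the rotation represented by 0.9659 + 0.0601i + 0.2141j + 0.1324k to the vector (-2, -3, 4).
(0.662, -3.674, 3.881)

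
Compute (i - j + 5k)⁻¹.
-0.037i + 0.037j - 0.1852k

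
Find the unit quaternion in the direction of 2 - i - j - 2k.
0.6325 - 0.3162i - 0.3162j - 0.6325k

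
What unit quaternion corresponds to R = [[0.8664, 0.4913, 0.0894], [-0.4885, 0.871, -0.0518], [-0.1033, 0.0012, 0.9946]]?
0.9659 + 0.0137i + 0.0499j - 0.2536k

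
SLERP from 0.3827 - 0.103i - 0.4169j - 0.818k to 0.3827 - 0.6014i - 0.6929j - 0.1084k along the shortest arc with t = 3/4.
0.4178 - 0.5127i - 0.6768j - 0.3233k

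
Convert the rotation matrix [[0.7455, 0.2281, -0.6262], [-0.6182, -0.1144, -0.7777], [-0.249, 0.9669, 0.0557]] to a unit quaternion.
0.6494 + 0.6716i - 0.1452j - 0.3258k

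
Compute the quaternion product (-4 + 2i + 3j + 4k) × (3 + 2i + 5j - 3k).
-19 - 31i + 3j + 28k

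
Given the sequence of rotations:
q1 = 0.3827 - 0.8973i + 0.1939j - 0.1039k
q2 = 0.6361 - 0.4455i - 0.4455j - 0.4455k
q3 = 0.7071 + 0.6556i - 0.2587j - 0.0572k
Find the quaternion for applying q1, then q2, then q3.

q2 · q1 = -0.1162 - 0.6086i + 0.3063j - 0.7227k
q3 · q2 · q1 = 0.3547 - 0.302i + 0.7553j - 0.461k
0.3547 - 0.302i + 0.7553j - 0.461k


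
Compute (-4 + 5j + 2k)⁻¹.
-0.0889 - 0.1111j - 0.0444k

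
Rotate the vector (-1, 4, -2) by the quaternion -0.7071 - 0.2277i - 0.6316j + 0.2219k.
(0.718, 4.422, 0.964)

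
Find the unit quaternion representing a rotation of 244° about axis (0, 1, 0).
-0.5299 + 0.848j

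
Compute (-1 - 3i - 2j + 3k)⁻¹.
-0.0435 + 0.1304i + 0.087j - 0.1304k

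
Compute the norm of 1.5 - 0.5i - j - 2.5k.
3.122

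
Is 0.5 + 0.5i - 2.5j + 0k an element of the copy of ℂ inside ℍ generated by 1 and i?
No. The quaternion 0.5 + 0.5i - 2.5j has j-coefficient y = -2.5 and k-coefficient z = 0, not both zero, so it does not lie in the complex subalgebra spanned by 1 and i.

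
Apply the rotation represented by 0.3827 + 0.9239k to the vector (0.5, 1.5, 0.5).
(-1.414, -0.707, 0.5)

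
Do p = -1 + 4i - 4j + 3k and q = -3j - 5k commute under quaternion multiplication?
No: pq = 3 + 29i + 23j - 7k ≠ 3 - 29i - 17j + 17k = qp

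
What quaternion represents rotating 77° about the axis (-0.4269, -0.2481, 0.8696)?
0.7826 - 0.2658i - 0.1544j + 0.5413k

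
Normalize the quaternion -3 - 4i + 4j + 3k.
-0.4243 - 0.5657i + 0.5657j + 0.4243k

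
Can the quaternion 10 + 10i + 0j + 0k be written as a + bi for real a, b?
Yes. The quaternion 10 + 10i has j- and k-coefficients y = z = 0, so it lies in the complex subalgebra spanned by 1 and i.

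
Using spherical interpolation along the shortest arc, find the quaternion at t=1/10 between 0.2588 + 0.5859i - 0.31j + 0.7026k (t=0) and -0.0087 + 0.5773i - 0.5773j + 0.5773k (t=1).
0.2332 + 0.5893i - 0.3397j + 0.6949k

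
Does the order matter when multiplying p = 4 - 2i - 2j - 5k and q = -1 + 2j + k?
Yes: pq = 5 + 10i + 12j + 5k ≠ 5 - 6i + 8j + 13k = qp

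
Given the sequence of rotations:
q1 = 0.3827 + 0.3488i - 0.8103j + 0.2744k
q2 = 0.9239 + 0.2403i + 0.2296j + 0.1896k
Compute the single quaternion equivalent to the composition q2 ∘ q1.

q2 · q1 = 0.4038 + 0.6309i - 0.6606j + 0.0513k
0.4038 + 0.6309i - 0.6606j + 0.0513k


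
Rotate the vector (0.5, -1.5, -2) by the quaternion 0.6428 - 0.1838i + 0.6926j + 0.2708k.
(-0.731, -2.355, -0.649)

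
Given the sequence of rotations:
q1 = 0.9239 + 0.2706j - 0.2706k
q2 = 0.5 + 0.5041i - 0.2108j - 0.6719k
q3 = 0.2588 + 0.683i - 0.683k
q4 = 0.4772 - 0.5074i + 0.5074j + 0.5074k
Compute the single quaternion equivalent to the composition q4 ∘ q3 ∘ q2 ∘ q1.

q2 · q1 = 0.3372 + 0.7046i + 0.077j - 0.6197k
q3 · q2 · q1 = -0.8172 + 0.4652i - 0.0381j - 0.3381k
q4 · q3 · q2 · q1 = 0.037 + 0.4844i - 0.3683j - 0.7927k
0.037 + 0.4844i - 0.3683j - 0.7927k


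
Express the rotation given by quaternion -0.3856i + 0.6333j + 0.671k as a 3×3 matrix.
[[-0.7026, -0.4884, -0.5175], [-0.4884, -0.1979, 0.8499], [-0.5175, 0.8499, -0.0995]]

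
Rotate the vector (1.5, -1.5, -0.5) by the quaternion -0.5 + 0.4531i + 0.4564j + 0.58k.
(-1.659, -0.616, 1.272)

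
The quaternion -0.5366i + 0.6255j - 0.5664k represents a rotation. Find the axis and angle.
axis = (-0.5366, 0.6255, -0.5664), θ = π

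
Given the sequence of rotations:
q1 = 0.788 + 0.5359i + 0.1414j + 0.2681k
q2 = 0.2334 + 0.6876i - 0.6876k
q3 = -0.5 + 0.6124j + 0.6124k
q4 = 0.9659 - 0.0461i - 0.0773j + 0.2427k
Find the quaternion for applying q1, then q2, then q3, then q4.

q2 · q1 = -0.0002 + 0.7641i - 0.5198j - 0.382k
q3 · q2 · q1 = 0.5524 - 0.2977i + 0.7277j - 0.2771k
q4 · q3 · q2 · q1 = 0.6433 - 0.4682i + 0.5752j - 0.1901k
0.6433 - 0.4682i + 0.5752j - 0.1901k


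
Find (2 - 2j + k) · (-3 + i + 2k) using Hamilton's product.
-8 - 2i + 7j + 3k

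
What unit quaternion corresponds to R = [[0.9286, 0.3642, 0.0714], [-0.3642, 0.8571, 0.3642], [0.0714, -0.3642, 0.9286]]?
0.9636 - 0.189i - 0.189k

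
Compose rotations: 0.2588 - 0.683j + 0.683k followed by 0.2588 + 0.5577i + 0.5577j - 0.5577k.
0.8288 + 0.1443i - 0.4133j - 0.3485k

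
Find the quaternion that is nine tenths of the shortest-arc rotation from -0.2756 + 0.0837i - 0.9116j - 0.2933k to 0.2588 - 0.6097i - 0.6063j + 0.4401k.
0.21 - 0.5695i - 0.6979j + 0.3802k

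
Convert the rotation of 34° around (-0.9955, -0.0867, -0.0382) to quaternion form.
0.9563 - 0.2911i - 0.0253j - 0.0112k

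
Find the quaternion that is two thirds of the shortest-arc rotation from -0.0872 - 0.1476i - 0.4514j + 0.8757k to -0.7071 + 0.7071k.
-0.5351 - 0.0545i - 0.1667j + 0.8264k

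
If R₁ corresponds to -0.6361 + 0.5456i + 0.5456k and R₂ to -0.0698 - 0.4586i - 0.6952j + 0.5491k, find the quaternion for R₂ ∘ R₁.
-0.005 - 0.1257i + 0.992j - 0.0081k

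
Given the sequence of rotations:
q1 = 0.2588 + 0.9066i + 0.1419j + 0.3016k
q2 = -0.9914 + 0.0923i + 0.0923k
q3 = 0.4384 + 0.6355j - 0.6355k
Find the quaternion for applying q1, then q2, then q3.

q2 · q1 = -0.3681 - 0.888i - 0.0848j - 0.262k
q3 · q2 · q1 = -0.274 - 0.6097i + 0.2932j + 0.6834k
-0.274 - 0.6097i + 0.2932j + 0.6834k


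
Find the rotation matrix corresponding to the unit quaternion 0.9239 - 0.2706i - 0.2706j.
[[0.8536, 0.1464, -0.5], [0.1464, 0.8536, 0.5], [0.5, -0.5, 0.7071]]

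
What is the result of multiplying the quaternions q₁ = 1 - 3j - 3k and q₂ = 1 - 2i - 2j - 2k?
-11 - 2i + j - 11k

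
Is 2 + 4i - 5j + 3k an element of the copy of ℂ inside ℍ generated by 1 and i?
No. The quaternion 2 + 4i - 5j + 3k has j-coefficient y = -5 and k-coefficient z = 3, not both zero, so it does not lie in the complex subalgebra spanned by 1 and i.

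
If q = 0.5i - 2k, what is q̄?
-0.5i + 2k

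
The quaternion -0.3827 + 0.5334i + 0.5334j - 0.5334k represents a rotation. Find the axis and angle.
axis = (√3/3, √3/3, -√3/3), θ = 5π/4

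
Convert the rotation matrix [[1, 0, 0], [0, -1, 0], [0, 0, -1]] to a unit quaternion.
i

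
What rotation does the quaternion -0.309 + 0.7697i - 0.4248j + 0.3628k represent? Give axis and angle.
axis = (0.8093, -0.4467, 0.3815), θ = 216°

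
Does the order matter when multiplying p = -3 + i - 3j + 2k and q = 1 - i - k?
Yes: pq = 7i - 4j + 2k ≠ i - 2j + 8k = qp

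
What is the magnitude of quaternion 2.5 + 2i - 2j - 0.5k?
3.808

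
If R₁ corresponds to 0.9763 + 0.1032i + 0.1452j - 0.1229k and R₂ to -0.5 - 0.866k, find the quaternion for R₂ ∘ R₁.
-0.5946 + 0.0741i - 0.162j - 0.784k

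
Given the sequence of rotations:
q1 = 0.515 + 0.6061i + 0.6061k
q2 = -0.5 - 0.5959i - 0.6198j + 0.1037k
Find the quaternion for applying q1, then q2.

q2 · q1 = 0.0408 - 0.9856i + 0.1048j + 0.126k
0.0408 - 0.9856i + 0.1048j + 0.126k


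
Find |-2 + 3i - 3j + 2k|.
√26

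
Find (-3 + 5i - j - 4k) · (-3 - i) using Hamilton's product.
14 - 12i + 7j + 11k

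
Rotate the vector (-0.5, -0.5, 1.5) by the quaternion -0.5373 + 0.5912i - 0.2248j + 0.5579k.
(1.047, 1.17, 0.534)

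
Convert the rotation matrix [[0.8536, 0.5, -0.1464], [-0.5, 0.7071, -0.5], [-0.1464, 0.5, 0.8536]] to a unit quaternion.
0.9239 + 0.2706i - 0.2706k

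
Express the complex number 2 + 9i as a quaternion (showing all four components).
2 + 9i + 0j + 0k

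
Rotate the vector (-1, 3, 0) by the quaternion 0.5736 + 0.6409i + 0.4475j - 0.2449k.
(2.084, -0.117, 2.375)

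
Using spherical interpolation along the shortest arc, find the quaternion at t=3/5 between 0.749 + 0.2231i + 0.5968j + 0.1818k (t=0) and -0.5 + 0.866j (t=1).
0.0273 + 0.1219i + 0.9872j + 0.0993k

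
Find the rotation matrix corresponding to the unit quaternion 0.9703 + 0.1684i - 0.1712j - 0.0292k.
[[0.9397, -0.001, -0.3421], [-0.1143, 0.9416, -0.3168], [0.3224, 0.3368, 0.8847]]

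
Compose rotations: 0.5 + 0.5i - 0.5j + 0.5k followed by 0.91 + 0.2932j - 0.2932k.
0.7482 + 0.455i - 0.455j + 0.1618k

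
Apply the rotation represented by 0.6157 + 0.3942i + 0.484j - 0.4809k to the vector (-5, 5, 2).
(4.958, 0.285, 5.417)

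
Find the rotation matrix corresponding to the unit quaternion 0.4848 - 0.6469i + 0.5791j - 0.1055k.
[[0.307, -0.6469, 0.698], [-0.8515, 0.1408, 0.505], [-0.425, -0.7494, -0.5077]]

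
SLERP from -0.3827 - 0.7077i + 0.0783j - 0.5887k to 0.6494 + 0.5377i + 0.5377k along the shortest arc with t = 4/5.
-0.6009 - 0.5771i + 0.0159j - 0.5529k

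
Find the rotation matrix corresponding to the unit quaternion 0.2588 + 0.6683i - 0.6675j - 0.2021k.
[[0.0272, -0.7876, -0.6156], [-0.9968, 0.0251, -0.0761], [0.0754, 0.6157, -0.7844]]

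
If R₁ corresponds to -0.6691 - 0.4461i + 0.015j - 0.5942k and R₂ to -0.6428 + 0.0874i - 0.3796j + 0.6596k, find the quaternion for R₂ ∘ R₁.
0.8667 + 0.4439i + 0.002j - 0.2274k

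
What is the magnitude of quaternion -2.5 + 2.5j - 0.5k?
3.571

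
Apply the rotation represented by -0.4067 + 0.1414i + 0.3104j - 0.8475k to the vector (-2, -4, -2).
(4.649, 1.174, 1.004)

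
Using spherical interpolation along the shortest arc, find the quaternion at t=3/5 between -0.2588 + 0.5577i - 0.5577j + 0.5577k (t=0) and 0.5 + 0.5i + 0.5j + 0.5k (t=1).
0.2399 + 0.6843i + 0.0772j + 0.6843k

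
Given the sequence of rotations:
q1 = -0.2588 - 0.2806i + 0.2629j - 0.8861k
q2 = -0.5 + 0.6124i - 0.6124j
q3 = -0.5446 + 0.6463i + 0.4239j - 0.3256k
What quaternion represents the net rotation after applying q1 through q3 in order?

q2 · q1 = 0.4622 + 0.5245i + 0.5697j + 0.4322k
q3 · q2 · q1 = -0.6915 + 0.3818i - 0.5644j - 0.24k
-0.6915 + 0.3818i - 0.5644j - 0.24k


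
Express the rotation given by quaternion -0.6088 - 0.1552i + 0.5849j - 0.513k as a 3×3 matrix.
[[-0.2106, -0.8062, -0.5529], [0.4431, 0.4255, -0.7891], [0.8714, -0.4111, 0.2676]]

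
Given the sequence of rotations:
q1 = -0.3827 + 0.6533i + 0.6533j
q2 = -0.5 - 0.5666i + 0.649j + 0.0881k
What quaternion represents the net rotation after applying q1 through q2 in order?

q2 · q1 = 0.1375 - 0.1674i - 0.5175j - 0.8279k
0.1375 - 0.1674i - 0.5175j - 0.8279k


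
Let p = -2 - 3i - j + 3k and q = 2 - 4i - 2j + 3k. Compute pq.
-27 + 5i - j + 2k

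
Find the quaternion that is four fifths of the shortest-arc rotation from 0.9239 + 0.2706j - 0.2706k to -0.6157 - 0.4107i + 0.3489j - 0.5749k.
0.786 + 0.3639i - 0.2387j + 0.439k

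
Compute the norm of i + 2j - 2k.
3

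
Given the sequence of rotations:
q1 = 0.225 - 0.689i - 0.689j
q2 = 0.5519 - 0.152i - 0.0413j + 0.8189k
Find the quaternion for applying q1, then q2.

q2 · q1 = -0.009 + 0.1498i - 0.9538j + 0.2605k
-0.009 + 0.1498i - 0.9538j + 0.2605k


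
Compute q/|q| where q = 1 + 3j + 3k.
0.2294 + 0.6882j + 0.6882k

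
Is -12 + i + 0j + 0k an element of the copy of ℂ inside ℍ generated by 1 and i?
Yes. The quaternion -12 + i has j- and k-coefficients y = z = 0, so it lies in the complex subalgebra spanned by 1 and i.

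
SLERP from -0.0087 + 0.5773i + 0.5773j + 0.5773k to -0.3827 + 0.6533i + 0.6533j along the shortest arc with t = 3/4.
-0.3005 + 0.6653i + 0.6653j + 0.1564k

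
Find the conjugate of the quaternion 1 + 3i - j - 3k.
1 - 3i + j + 3k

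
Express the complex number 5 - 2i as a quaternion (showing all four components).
5 - 2i + 0j + 0k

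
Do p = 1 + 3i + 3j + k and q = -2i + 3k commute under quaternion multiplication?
No: pq = 3 + 7i - 11j + 9k ≠ 3 - 11i + 11j - 3k = qp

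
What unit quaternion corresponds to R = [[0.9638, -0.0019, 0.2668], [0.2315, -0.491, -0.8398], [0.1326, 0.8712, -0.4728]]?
0.5 + 0.8555i + 0.0671j + 0.1167k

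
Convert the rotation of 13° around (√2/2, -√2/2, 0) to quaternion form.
0.9936 + 0.08i - 0.08j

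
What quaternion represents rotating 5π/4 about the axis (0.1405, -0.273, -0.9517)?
-0.3827 + 0.1298i - 0.2522j - 0.8793k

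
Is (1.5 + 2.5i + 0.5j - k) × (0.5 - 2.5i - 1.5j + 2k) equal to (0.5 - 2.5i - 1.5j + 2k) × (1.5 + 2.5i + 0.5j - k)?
No: pq = 9.75 - 3i - 4.5j ≠ 9.75 - 2i + 0.5j + 5k = qp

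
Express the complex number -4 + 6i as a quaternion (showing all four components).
-4 + 6i + 0j + 0k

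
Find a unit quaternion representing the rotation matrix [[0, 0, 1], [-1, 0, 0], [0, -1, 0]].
-0.5 + 0.5i - 0.5j + 0.5k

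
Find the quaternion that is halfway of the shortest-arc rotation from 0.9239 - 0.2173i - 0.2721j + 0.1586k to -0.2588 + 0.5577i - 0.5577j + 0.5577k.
0.7902 - 0.5178i + 0.1908j - 0.2666k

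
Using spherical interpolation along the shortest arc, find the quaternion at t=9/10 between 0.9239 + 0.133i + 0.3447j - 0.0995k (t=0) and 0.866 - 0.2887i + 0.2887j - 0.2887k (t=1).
0.8809 - 0.2479i + 0.2975j - 0.272k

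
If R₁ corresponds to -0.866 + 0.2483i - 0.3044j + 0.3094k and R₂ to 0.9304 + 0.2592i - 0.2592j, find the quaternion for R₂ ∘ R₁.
-0.949 - 0.0736i - 0.1389j + 0.2733k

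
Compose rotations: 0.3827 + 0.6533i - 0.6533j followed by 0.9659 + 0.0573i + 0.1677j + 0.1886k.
0.4418 + 0.7762i - 0.4436j - 0.0748k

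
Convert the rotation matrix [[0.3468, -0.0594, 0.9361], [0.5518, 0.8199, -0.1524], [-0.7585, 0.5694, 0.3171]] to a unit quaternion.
0.788 + 0.229i + 0.5376j + 0.1939k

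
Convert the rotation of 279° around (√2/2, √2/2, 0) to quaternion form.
-0.7604 + 0.4592i + 0.4592j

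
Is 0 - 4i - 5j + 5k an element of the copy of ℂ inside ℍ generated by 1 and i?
No. The quaternion -4i - 5j + 5k has j-coefficient y = -5 and k-coefficient z = 5, not both zero, so it does not lie in the complex subalgebra spanned by 1 and i.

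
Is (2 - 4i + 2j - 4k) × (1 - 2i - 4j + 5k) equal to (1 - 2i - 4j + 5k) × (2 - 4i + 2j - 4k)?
No: pq = 22 - 14i + 22j + 26k ≠ 22 - 2i - 34j - 14k = qp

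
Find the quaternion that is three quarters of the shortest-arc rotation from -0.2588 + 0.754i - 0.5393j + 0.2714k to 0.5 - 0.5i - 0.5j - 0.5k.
-0.501 + 0.6573i + 0.2491j + 0.505k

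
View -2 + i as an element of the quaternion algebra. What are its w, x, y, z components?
-2 + i + 0j + 0k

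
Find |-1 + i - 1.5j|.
2.062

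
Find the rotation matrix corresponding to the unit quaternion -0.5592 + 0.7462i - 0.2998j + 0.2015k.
[[0.739, -0.2221, 0.636], [-0.6728, -0.1948, 0.7137], [-0.0346, -0.9554, -0.2934]]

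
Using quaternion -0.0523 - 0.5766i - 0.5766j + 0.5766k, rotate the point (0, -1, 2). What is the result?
(-1.934, -1.121, -0.055)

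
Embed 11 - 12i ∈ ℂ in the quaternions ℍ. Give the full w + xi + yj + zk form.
11 - 12i + 0j + 0k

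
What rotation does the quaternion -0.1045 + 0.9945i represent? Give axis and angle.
axis = (1, 0, 0), θ = 192°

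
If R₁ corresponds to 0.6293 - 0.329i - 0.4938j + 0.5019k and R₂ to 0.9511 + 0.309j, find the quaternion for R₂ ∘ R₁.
0.7511 - 0.1578i - 0.2752j + 0.579k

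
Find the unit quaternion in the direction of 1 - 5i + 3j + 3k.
0.1508 - 0.7538i + 0.4523j + 0.4523k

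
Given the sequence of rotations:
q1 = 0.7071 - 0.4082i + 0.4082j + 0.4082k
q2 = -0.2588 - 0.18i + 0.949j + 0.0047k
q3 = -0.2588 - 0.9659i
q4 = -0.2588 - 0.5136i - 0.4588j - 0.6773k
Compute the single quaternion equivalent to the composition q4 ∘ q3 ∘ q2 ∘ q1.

q2 · q1 = -0.6458 + 0.3638i + 0.637j + 0.2116k
q3 · q2 · q1 = 0.5185 + 0.5296i + 0.0395j - 0.67k
q4 · q3 · q2 · q1 = -0.2979 - 0.0692i - 0.9509j + 0.0449k
-0.2979 - 0.0692i - 0.9509j + 0.0449k


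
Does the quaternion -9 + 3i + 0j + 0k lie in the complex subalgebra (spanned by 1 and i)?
Yes. The quaternion -9 + 3i has j- and k-coefficients y = z = 0, so it lies in the complex subalgebra spanned by 1 and i.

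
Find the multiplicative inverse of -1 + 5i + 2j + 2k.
-0.0294 - 0.1471i - 0.0588j - 0.0588k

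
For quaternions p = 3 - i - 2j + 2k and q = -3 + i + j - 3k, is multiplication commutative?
No: pq = 10i + 8j - 14k ≠ 2i + 10j - 16k = qp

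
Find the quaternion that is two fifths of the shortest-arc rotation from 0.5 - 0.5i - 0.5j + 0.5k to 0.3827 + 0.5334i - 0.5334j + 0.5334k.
0.5261 - 0.089i - 0.598j + 0.598k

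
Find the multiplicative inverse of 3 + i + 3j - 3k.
0.1071 - 0.0357i - 0.1071j + 0.1071k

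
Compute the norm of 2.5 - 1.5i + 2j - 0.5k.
3.571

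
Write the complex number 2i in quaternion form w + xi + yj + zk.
0 + 2i + 0j + 0k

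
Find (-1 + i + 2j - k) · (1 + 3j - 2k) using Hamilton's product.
-9 + j + 4k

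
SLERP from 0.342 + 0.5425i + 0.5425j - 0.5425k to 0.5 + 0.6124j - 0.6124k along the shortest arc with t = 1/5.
0.385 + 0.4431i + 0.5725j - 0.5725k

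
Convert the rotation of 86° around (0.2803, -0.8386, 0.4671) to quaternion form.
0.7314 + 0.1912i - 0.5719j + 0.3186k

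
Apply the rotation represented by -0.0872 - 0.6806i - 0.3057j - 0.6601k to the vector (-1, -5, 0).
(-1.447, 3.458, -3.457)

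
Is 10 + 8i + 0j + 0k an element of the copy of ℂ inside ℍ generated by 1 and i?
Yes. The quaternion 10 + 8i has j- and k-coefficients y = z = 0, so it lies in the complex subalgebra spanned by 1 and i.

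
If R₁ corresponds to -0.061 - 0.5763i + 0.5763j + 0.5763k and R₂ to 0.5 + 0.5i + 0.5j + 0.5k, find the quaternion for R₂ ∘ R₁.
-0.3186 - 0.3186i - 0.3186j + 0.8339k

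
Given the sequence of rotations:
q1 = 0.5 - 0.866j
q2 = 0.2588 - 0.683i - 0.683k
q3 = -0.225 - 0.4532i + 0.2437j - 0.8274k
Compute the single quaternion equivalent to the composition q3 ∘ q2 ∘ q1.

q2 · q1 = 0.1294 - 0.933i - 0.2241j + 0.25k
q3 · q2 · q1 = -0.1905 + 0.0268i + 0.9672j + 0.1656k
-0.1905 + 0.0268i + 0.9672j + 0.1656k


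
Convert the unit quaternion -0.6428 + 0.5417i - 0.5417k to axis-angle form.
axis = (√2/2, 0, -√2/2), θ = 260°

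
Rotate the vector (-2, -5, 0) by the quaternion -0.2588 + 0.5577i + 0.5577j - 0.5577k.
(-1.179, -0.601, 5.22)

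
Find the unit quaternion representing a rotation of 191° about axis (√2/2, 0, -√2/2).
-0.0958 + 0.7039i - 0.7039k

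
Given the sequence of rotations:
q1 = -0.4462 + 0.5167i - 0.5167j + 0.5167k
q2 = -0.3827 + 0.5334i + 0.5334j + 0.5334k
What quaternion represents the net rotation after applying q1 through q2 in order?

q2 · q1 = -0.1048 + 0.1155i - 0.0403j - 0.987k
-0.1048 + 0.1155i - 0.0403j - 0.987k


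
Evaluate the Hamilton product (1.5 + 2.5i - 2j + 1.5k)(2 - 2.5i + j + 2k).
8.25 - 4.25i - 11.25j + 3.5k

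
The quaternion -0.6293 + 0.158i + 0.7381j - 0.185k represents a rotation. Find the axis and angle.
axis = (0.2033, 0.9497, -0.238), θ = 258°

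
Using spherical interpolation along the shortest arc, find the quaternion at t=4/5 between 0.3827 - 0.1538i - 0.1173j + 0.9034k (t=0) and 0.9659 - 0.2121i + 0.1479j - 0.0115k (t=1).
0.9441 - 0.225i + 0.1j + 0.219k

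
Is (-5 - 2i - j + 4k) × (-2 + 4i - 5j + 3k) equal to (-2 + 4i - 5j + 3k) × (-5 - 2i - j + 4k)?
No: pq = 1 + i + 49j - 9k ≠ 1 - 33i + 5j - 37k = qp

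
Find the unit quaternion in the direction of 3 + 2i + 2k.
0.7276 + 0.4851i + 0.4851k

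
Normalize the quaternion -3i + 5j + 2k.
-0.4867i + 0.8111j + 0.3244k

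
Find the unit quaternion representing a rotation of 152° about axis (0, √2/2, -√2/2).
0.2419 + 0.6861j - 0.6861k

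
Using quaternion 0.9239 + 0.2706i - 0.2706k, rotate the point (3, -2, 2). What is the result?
(1.268, -3.914, 0.268)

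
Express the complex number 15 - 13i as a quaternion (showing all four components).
15 - 13i + 0j + 0k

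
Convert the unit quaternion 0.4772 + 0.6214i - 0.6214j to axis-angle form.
axis = (√2/2, -√2/2, 0), θ = 123°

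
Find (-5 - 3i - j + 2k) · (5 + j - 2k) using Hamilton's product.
-20 - 15i - 16j + 17k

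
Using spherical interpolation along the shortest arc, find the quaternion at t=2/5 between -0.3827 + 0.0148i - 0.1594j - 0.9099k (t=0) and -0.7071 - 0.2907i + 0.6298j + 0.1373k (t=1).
-0.7108 - 0.1554i + 0.2354j - 0.6444k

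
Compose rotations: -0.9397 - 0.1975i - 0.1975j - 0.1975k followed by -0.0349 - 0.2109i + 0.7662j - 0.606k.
0.0228 - 0.0659i - 0.6351j + 0.7693k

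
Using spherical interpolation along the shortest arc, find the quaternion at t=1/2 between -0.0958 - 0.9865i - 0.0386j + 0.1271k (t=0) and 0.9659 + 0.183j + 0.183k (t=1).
-0.7236 - 0.6724i - 0.151j - 0.0381k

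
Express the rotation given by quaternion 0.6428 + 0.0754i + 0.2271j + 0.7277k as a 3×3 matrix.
[[-0.1622, -0.9013, 0.4017], [0.9698, -0.0705, 0.2336], [-0.1822, 0.4275, 0.8855]]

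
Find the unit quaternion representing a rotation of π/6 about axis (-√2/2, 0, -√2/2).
0.9659 - 0.183i - 0.183k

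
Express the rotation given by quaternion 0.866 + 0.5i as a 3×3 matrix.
[[1, 0, 0], [0, 0.5, -0.866], [0, 0.866, 0.5]]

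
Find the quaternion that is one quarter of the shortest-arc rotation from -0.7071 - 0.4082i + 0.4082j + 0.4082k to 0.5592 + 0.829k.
-0.8491 - 0.3707i + 0.3707j + 0.0639k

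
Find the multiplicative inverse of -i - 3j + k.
0.0909i + 0.2727j - 0.0909k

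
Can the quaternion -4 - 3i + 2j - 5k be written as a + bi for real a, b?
No. The quaternion -4 - 3i + 2j - 5k has j-coefficient y = 2 and k-coefficient z = -5, not both zero, so it does not lie in the complex subalgebra spanned by 1 and i.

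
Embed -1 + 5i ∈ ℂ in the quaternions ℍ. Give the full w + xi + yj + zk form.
-1 + 5i + 0j + 0k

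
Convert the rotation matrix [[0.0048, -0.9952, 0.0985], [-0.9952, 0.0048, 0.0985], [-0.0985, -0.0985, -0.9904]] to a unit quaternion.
0.0698 - 0.7054i + 0.7054j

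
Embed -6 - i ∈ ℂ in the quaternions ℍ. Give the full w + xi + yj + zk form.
-6 - i + 0j + 0k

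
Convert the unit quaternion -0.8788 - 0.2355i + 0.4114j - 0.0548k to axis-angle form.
axis = (-0.4935, 0.8621, -0.1148), θ = 303°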